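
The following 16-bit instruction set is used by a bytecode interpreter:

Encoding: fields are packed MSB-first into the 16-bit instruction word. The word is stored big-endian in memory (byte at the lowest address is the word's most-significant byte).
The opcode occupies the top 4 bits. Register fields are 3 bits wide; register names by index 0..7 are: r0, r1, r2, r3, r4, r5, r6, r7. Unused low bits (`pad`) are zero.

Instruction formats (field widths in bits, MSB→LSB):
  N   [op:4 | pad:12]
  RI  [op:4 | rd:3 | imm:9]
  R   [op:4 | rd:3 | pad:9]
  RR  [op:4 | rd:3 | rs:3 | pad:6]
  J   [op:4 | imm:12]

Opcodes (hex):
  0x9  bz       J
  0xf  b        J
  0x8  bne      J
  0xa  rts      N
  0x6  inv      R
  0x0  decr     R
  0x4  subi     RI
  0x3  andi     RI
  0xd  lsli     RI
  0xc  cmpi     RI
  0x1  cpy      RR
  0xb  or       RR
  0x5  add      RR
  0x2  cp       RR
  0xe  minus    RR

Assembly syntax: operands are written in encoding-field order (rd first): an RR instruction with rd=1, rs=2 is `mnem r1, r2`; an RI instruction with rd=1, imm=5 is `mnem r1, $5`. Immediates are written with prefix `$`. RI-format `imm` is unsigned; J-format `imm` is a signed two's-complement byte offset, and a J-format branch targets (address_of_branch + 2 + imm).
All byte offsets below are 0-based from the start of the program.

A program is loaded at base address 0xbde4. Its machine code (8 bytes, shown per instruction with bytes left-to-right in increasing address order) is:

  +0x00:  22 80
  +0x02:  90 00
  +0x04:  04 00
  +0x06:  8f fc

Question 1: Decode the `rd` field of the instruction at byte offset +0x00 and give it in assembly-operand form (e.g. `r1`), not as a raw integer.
+0x00: 22 80 ⇒ word 0x2280 (big)
  top 4b → 0x2 → cp [RR]
  rd@[11:9]=0x1 ⇒ r1
  rs@[8:6]=0x2 ⇒ r2

r1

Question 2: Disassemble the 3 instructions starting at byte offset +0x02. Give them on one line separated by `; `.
off 0x02: read 90 00 as big → 0x9000
  op=0x9000>>12=0x9 ⇒ bz (J)
  imm@[11:0]=0x0 ⇒ $0
off 0x04: read 04 00 as big → 0x0400
  op=0x0400>>12=0x0 ⇒ decr (R)
  rd@[11:9]=0x2 ⇒ r2
off 0x06: read 8f fc as big → 0x8ffc
  op=0x8ffc>>12=0x8 ⇒ bne (J)
  imm@[11:0]=0xffc (s12→-4) ⇒ $-4

bz $0; decr r2; bne $-4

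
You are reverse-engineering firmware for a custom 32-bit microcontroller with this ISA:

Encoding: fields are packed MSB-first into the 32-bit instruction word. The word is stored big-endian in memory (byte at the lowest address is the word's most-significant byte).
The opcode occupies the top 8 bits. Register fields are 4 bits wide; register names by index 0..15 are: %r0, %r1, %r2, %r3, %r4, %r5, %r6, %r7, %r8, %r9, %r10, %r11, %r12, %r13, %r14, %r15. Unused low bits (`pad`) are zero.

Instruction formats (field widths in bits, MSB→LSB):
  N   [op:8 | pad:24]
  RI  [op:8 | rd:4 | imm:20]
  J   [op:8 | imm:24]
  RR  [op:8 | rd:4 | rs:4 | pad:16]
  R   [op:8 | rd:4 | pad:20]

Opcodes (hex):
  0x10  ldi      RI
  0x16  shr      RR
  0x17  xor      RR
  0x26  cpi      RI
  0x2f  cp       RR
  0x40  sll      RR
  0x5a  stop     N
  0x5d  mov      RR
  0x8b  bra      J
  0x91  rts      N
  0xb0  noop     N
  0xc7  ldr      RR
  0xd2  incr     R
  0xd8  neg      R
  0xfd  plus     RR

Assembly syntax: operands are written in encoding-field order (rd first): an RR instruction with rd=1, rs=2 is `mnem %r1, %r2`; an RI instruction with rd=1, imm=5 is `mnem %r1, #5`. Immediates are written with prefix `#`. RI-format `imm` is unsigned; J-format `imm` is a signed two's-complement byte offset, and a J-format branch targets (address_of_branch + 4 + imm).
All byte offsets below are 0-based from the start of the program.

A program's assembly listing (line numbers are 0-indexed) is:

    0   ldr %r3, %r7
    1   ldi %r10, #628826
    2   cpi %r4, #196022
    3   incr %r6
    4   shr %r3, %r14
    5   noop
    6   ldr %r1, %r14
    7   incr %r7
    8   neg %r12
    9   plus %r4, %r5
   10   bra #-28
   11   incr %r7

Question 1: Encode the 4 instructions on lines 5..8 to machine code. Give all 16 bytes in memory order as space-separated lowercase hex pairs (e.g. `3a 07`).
b0 00 00 00 c7 1e 00 00 d2 70 00 00 d8 c0 00 00

line 5 (noop): pack op=0xb0:8|pad=0:24 = 0xb0000000; big→ b0 00 00 00
line 6 (ldr): pack op=0xc7:8|rd=1:4|rs=14:4|pad=0:16 = 0xc71e0000; big→ c7 1e 00 00
line 7 (incr): pack op=0xd2:8|rd=7:4|pad=0:20 = 0xd2700000; big→ d2 70 00 00
line 8 (neg): pack op=0xd8:8|rd=12:4|pad=0:20 = 0xd8c00000; big→ d8 c0 00 00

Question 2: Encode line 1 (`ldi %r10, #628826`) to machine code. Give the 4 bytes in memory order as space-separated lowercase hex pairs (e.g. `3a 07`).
line 1 (ldi): pack op=0x10:8|rd=10:4|imm=628826:20 = 0x10a9985a; big→ 10 a9 98 5a

10 a9 98 5a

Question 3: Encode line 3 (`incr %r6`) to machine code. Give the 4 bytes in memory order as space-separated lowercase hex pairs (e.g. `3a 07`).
L3: incr op=0xd2:8|rd=6:4|pad=0:20 ⇒ 0xd2600000 ⇒ big d2 60 00 00

d2 60 00 00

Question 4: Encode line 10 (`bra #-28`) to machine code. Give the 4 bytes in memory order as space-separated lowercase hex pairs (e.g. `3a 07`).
8b ff ff e4

L10: bra op=0x8b:8|imm=-28:24 ⇒ 0x8bffffe4 ⇒ big 8b ff ff e4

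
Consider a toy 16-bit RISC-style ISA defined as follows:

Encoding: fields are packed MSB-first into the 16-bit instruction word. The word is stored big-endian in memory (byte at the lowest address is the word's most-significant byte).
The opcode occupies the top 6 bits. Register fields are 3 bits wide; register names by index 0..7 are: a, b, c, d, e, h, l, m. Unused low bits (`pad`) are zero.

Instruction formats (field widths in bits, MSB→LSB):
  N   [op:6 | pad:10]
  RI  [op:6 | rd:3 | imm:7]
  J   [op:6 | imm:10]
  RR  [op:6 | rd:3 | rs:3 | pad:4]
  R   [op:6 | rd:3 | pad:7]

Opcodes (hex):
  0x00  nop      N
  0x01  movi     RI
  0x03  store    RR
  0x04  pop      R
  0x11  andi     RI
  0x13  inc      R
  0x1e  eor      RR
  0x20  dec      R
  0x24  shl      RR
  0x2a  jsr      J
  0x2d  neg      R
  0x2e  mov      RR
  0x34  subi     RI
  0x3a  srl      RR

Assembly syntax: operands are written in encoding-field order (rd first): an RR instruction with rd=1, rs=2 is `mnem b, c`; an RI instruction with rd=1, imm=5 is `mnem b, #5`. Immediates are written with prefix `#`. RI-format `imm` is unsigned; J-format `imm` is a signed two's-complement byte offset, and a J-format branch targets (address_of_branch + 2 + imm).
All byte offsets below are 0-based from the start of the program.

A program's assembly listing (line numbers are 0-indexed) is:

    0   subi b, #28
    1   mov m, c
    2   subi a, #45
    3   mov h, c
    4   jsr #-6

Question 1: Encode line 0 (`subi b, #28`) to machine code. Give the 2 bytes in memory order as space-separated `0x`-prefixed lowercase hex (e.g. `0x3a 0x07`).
0xd0 0x9c

line 0 (subi): pack op=0x34:6|rd=1:3|imm=28:7 = 0xd09c; big→ d0 9c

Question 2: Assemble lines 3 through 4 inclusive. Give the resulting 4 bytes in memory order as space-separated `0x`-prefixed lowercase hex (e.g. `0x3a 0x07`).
0xba 0xa0 0xab 0xfa

3. mov fields op=0x2e:6|rd=5:3|rs=2:3|pad=0:4 → word baa0h → ba a0
4. jsr fields op=0x2a:6|imm=-6:10 → word abfah → ab fa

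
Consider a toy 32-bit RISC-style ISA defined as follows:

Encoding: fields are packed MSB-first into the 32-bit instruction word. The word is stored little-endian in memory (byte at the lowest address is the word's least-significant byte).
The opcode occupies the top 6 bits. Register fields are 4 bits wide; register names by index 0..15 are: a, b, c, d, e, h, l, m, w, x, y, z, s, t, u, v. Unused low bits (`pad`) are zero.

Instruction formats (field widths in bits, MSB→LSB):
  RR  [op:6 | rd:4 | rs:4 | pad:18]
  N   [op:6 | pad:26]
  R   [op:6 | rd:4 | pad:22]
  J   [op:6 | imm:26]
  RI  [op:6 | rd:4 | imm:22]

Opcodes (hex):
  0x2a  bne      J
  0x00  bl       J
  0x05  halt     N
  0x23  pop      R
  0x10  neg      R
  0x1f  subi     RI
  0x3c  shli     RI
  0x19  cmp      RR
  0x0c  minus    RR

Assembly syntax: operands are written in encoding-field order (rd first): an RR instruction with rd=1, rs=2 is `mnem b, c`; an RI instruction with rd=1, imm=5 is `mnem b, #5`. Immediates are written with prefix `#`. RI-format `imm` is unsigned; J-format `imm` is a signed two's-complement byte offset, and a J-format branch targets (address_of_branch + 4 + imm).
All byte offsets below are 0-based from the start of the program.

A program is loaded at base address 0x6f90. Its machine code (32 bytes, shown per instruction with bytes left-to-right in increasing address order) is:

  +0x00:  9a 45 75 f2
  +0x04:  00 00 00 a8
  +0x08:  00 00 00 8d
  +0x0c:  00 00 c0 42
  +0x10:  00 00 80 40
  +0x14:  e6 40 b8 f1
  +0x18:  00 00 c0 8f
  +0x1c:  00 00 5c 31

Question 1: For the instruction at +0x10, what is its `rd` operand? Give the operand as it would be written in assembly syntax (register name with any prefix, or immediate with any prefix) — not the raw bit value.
[10] 00 00 80 40 → 0x40800000
  top 6b → 0x10 → neg [R]
  rd@[25:22]=0x2 ⇒ c

c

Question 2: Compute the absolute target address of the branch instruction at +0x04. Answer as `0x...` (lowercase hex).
0x6f98

+0x04: 00 00 00 a8 ⇒ word 0xa8000000 (little)
  opcode bits[31:26]=0x2a: bne/J
  [25:0] imm=0 = #0
  target = base 0x6f90 + off 0x04 + 4 + imm 0 = 0x6f98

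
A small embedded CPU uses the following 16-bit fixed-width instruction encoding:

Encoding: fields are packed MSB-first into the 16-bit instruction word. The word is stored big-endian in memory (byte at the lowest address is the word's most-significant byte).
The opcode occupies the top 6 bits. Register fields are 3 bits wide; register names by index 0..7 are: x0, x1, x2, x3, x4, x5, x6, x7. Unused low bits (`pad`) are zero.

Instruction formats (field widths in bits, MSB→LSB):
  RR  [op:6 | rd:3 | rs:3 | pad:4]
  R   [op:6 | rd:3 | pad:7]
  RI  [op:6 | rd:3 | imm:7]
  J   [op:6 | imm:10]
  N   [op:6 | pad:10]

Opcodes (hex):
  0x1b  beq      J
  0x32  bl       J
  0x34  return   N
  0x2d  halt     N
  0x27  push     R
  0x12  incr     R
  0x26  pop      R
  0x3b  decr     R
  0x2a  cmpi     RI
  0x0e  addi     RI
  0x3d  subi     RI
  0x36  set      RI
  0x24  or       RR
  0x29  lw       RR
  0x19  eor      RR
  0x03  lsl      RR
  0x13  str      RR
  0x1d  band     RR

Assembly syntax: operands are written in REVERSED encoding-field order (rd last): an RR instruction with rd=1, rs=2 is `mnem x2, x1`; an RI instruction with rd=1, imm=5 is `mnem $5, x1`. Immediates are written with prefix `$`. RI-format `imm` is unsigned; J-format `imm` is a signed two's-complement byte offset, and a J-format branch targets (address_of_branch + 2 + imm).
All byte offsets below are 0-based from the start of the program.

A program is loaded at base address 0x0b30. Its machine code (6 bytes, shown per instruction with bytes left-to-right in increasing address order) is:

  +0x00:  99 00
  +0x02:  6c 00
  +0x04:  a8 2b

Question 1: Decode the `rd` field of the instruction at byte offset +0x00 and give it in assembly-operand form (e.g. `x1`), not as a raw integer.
+0x00: 99 00 ⇒ word 0x9900 (big)
  op=0x9900>>10=0x26 ⇒ pop (R)
  rd@[9:7]=0x2 ⇒ x2

x2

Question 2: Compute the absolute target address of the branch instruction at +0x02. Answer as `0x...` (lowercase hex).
0x0b34

+0x02: 6c 00 ⇒ word 0x6c00 (big)
  op=0x6c00>>10=0x1b ⇒ beq (J)
  [9:0] imm=0 = $0
  target = base 0x0b30 + off 0x02 + 2 + imm 0 = 0x0b34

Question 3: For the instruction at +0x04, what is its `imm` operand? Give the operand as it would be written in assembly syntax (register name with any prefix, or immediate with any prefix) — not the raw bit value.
$43

[04] a8 2b → 0xa82b
  top 6b → 0x2a → cmpi [RI]
  rd@[9:7]=0x0 ⇒ x0
  imm@[6:0]=0x2b ⇒ $43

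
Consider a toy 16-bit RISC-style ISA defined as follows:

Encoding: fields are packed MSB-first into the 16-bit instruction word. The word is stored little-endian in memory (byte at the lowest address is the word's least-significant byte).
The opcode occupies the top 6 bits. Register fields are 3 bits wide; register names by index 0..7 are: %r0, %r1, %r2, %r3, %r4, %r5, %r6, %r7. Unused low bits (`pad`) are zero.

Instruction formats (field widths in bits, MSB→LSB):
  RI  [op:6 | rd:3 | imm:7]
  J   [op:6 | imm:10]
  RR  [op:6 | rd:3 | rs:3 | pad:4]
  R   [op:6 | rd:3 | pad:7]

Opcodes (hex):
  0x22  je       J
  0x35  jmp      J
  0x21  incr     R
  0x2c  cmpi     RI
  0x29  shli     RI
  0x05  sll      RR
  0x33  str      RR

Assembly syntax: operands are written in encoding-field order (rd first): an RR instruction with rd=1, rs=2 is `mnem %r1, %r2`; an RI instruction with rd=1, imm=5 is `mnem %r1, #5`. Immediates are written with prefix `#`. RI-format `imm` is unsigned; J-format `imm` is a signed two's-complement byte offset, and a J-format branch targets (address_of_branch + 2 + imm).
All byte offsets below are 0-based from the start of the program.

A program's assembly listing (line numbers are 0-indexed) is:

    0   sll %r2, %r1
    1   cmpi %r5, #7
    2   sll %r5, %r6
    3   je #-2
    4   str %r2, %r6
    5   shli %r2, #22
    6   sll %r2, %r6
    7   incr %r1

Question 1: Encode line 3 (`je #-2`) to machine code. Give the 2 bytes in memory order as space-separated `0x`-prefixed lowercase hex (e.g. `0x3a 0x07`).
0xfe 0x8b

3. je fields op=0x22:6|imm=-2:10 → word 8bfeh → fe 8b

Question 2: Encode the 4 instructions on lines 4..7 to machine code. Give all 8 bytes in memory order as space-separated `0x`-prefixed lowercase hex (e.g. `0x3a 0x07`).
L4: str op=0x33:6|rd=2:3|rs=6:3|pad=0:4 ⇒ 0xcd60 ⇒ little 60 cd
L5: shli op=0x29:6|rd=2:3|imm=22:7 ⇒ 0xa516 ⇒ little 16 a5
L6: sll op=0x5:6|rd=2:3|rs=6:3|pad=0:4 ⇒ 0x1560 ⇒ little 60 15
L7: incr op=0x21:6|rd=1:3|pad=0:7 ⇒ 0x8480 ⇒ little 80 84

0x60 0xcd 0x16 0xa5 0x60 0x15 0x80 0x84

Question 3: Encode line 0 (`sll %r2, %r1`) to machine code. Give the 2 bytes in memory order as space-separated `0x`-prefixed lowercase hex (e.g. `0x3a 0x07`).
line 0 (sll): pack op=0x5:6|rd=2:3|rs=1:3|pad=0:4 = 0x1510; little→ 10 15

0x10 0x15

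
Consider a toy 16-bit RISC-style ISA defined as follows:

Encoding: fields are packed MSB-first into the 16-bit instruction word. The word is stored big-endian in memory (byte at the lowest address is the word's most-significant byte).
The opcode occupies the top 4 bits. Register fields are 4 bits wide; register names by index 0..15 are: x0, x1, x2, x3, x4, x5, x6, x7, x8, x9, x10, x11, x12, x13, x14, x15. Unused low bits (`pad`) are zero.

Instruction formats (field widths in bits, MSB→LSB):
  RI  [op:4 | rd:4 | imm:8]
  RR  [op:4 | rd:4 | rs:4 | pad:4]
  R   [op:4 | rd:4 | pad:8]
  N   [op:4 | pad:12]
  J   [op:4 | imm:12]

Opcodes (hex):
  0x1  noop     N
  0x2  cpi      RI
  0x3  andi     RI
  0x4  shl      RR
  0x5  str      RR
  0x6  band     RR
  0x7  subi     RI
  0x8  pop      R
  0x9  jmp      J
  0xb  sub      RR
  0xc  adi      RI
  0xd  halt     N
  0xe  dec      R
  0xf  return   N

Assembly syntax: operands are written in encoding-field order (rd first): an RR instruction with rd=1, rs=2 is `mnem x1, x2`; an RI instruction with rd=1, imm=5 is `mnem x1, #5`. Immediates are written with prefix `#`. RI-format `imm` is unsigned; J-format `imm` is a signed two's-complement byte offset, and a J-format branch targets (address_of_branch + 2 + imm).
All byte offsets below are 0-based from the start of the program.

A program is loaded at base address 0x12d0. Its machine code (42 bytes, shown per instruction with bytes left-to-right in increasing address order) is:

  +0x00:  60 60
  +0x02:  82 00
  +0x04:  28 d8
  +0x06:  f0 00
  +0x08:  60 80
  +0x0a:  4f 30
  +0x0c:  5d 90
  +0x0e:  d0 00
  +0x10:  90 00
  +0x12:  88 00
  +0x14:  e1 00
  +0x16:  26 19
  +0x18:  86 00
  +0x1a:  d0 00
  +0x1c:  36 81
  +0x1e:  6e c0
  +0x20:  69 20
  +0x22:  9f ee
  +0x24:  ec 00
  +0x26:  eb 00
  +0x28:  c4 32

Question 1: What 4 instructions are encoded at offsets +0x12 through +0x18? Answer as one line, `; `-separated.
@+12  big-endian(88 00) = 0x8800
  top 4b → 0x8 → pop [R]
  rd@[11:8]=0x8 ⇒ x8
@+14  big-endian(e1 00) = 0xe100
  top 4b → 0xe → dec [R]
  rd@[11:8]=0x1 ⇒ x1
@+16  big-endian(26 19) = 0x2619
  top 4b → 0x2 → cpi [RI]
  rd@[11:8]=0x6 ⇒ x6
  imm@[7:0]=0x19 ⇒ #25
@+18  big-endian(86 00) = 0x8600
  top 4b → 0x8 → pop [R]
  rd@[11:8]=0x6 ⇒ x6

pop x8; dec x1; cpi x6, #25; pop x6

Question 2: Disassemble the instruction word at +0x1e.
band x14, x12

@+1e  big-endian(6e c0) = 0x6ec0
  op=0x6ec0>>12=0x6 ⇒ band (RR)
  rd@[11:8]=0xe ⇒ x14
  rs@[7:4]=0xc ⇒ x12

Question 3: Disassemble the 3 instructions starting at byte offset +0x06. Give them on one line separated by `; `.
off 0x06: read f0 00 as big → 0xf000
  op=0xf000>>12=0xf ⇒ return (N)
off 0x08: read 60 80 as big → 0x6080
  op=0x6080>>12=0x6 ⇒ band (RR)
  rd@[11:8]=0x0 ⇒ x0
  rs@[7:4]=0x8 ⇒ x8
off 0x0a: read 4f 30 as big → 0x4f30
  op=0x4f30>>12=0x4 ⇒ shl (RR)
  rd@[11:8]=0xf ⇒ x15
  rs@[7:4]=0x3 ⇒ x3

return; band x0, x8; shl x15, x3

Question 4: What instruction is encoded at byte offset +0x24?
dec x12

@+24  big-endian(ec 00) = 0xec00
  top 4b → 0xe → dec [R]
  rd: (w>>8)&0xf=0xc → x12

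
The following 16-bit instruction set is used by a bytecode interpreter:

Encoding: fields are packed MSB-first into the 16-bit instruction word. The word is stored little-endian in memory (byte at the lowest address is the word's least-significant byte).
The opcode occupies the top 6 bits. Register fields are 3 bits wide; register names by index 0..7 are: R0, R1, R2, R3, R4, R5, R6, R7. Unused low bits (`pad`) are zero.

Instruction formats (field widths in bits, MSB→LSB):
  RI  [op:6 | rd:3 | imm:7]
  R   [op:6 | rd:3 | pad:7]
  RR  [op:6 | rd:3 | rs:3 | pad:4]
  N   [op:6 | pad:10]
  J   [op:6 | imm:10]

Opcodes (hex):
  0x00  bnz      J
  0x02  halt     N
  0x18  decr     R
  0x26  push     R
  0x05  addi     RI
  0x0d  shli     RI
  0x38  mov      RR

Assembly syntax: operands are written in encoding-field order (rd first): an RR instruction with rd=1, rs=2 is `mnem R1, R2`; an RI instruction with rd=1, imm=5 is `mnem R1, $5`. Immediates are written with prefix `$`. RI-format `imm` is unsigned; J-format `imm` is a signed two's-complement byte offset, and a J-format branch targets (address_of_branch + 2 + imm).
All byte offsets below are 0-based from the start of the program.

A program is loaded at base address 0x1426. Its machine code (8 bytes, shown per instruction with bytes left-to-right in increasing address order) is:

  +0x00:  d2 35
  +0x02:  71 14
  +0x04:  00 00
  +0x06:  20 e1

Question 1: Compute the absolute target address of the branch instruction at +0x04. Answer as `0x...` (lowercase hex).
0x142c

@+04  little-endian(00 00) = 0x0000
  top 6b → 0x0 → bnz [J]
  [9:0] imm=0 = $0
  target = base 0x1426 + off 0x04 + 2 + imm 0 = 0x142c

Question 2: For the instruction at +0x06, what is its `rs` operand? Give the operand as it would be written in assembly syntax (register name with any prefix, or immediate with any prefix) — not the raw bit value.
+0x06: 20 e1 ⇒ word 0xe120 (little)
  op=0xe120>>10=0x38 ⇒ mov (RR)
  rd: (w>>7)&0x7=0x2 → R2
  rs: (w>>4)&0x7=0x2 → R2

R2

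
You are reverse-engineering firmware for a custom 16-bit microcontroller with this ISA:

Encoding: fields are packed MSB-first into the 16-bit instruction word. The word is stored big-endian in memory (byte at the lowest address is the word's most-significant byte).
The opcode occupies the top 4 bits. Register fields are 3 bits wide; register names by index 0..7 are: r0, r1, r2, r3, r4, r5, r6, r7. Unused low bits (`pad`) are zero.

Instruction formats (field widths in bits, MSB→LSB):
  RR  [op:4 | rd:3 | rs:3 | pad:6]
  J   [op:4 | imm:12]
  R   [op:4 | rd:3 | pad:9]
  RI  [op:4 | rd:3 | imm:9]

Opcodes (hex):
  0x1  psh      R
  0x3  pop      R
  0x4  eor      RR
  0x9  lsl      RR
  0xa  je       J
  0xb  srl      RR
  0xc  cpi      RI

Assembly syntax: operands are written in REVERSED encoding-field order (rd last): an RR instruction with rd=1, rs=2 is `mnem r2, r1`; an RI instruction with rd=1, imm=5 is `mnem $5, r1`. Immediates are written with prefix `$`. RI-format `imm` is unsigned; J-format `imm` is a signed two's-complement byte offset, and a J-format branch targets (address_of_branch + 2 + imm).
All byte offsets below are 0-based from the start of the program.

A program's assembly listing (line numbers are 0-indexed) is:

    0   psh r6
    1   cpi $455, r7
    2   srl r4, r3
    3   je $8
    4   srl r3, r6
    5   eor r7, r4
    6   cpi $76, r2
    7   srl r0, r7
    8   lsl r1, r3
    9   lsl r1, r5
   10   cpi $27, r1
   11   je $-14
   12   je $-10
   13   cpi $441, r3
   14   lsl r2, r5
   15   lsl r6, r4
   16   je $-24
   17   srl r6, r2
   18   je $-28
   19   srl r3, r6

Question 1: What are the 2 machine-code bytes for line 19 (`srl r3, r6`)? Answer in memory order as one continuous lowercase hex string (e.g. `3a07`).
19. srl fields op=0xb:4|rd=6:3|rs=3:3|pad=0:6 → word bcc0h → bc c0

bcc0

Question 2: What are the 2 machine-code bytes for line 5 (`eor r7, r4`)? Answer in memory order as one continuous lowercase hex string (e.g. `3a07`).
49c0

5. eor fields op=0x4:4|rd=4:3|rs=7:3|pad=0:6 → word 49c0h → 49 c0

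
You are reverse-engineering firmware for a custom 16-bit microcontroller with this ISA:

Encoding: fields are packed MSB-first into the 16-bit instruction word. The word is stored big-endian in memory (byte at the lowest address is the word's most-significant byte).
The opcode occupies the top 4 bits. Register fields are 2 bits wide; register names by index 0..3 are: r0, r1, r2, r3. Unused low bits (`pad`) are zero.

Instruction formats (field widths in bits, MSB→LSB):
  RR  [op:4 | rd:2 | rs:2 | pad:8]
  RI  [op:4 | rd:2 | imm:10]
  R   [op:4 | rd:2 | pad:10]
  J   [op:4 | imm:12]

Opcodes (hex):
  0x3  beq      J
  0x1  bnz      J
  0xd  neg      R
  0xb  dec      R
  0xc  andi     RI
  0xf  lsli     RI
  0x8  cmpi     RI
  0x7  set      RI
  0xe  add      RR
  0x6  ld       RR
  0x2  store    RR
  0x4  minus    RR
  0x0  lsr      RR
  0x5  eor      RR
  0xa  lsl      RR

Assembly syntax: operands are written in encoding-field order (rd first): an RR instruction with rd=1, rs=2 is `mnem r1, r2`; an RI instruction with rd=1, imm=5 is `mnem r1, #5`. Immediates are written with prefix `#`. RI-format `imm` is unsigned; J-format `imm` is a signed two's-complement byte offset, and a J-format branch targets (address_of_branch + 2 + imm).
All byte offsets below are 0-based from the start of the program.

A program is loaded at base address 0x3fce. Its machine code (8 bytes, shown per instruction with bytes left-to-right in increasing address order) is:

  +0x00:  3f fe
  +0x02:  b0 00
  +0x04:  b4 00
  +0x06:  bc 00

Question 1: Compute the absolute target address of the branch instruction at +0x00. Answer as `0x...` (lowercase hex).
off 0x00: read 3f fe as big → 0x3ffe
  opcode bits[15:12]=0x3: beq/J
  imm: (w>>0)&0xfff=0xffe (s12→-2) → #-2
  target = base 0x3fce + off 0x00 + 2 + imm -2 = 0x3fce

0x3fce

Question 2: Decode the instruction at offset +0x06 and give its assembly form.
+0x06: bc 00 ⇒ word 0xbc00 (big)
  op=0xbc00>>12=0xb ⇒ dec (R)
  [11:10] rd=3 = r3

dec r3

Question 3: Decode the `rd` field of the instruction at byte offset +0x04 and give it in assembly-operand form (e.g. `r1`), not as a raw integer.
off 0x04: read b4 00 as big → 0xb400
  top 4b → 0xb → dec [R]
  rd: (w>>10)&0x3=0x1 → r1

r1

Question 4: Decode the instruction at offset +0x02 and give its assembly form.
[02] b0 00 → 0xb000
  opcode bits[15:12]=0xb: dec/R
  rd@[11:10]=0x0 ⇒ r0

dec r0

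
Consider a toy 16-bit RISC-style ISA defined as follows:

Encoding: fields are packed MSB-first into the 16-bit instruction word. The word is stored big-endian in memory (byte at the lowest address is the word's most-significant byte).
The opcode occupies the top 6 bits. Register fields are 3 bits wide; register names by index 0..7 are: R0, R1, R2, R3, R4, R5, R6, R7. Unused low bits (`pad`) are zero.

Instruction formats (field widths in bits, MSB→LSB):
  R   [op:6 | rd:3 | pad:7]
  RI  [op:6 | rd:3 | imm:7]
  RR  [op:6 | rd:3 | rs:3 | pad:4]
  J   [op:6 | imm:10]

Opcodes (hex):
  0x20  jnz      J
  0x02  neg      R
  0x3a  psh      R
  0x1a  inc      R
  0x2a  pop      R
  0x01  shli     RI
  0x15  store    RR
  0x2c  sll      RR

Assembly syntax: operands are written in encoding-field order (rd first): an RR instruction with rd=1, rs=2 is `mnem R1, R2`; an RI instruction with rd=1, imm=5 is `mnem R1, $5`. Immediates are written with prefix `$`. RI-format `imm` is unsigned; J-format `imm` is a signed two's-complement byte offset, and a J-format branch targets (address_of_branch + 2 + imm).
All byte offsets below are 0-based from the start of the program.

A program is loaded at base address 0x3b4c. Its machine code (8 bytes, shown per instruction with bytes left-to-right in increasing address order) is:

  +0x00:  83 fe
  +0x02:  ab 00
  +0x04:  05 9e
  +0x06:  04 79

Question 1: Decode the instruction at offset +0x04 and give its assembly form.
+0x04: 05 9e ⇒ word 0x059e (big)
  op=0x059e>>10=0x1 ⇒ shli (RI)
  [9:7] rd=3 = R3
  [6:0] imm=30 = $30

shli R3, $30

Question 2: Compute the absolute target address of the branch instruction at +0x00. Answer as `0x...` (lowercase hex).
0x3b4c

+0x00: 83 fe ⇒ word 0x83fe (big)
  op=0x83fe>>10=0x20 ⇒ jnz (J)
  [9:0] imm=1022 (s10→-2) = $-2
  target = base 0x3b4c + off 0x00 + 2 + imm -2 = 0x3b4c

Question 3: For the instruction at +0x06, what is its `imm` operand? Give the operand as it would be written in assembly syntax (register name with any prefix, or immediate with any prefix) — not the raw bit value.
$121

off 0x06: read 04 79 as big → 0x0479
  top 6b → 0x1 → shli [RI]
  rd@[9:7]=0x0 ⇒ R0
  imm@[6:0]=0x79 ⇒ $121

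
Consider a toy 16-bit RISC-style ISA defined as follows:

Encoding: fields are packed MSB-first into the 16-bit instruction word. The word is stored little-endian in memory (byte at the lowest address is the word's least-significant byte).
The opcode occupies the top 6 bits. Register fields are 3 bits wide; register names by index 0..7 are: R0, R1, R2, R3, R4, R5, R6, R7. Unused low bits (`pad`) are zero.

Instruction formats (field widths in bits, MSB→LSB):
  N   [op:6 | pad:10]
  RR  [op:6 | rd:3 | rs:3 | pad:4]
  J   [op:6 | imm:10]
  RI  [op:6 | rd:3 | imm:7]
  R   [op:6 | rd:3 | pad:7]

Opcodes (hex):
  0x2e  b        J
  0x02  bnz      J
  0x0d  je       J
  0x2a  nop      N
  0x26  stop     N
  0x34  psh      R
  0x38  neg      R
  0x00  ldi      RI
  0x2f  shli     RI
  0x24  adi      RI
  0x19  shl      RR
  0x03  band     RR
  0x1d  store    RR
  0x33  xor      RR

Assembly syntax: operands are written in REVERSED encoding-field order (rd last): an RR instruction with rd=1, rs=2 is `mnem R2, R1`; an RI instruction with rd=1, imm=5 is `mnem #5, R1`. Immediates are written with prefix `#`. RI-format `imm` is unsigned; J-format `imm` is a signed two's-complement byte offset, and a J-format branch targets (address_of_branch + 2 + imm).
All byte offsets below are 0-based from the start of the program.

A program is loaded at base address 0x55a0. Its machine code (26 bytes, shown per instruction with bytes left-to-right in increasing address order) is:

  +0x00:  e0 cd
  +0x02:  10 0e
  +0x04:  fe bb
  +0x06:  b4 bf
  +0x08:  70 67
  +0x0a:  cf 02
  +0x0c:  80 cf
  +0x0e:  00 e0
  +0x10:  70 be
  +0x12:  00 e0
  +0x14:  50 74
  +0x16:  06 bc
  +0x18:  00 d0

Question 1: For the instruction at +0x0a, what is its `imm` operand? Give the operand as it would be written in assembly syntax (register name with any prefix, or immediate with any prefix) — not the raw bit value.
#79

[0a] cf 02 → 0x02cf
  opcode bits[15:10]=0x0: ldi/RI
  rd@[9:7]=0x5 ⇒ R5
  imm@[6:0]=0x4f ⇒ #79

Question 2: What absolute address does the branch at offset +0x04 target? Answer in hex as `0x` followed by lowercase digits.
off 0x04: read fe bb as little → 0xbbfe
  op=0xbbfe>>10=0x2e ⇒ b (J)
  imm@[9:0]=0x3fe (s10→-2) ⇒ #-2
  target = base 0x55a0 + off 0x04 + 2 + imm -2 = 0x55a4

0x55a4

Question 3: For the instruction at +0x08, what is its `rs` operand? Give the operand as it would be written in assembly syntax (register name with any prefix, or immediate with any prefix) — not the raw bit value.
R7

[08] 70 67 → 0x6770
  opcode bits[15:10]=0x19: shl/RR
  rd: (w>>7)&0x7=0x6 → R6
  rs: (w>>4)&0x7=0x7 → R7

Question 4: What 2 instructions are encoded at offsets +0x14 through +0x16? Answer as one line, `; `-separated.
[14] 50 74 → 0x7450
  top 6b → 0x1d → store [RR]
  rd@[9:7]=0x0 ⇒ R0
  rs@[6:4]=0x5 ⇒ R5
[16] 06 bc → 0xbc06
  top 6b → 0x2f → shli [RI]
  rd@[9:7]=0x0 ⇒ R0
  imm@[6:0]=0x6 ⇒ #6

store R5, R0; shli #6, R0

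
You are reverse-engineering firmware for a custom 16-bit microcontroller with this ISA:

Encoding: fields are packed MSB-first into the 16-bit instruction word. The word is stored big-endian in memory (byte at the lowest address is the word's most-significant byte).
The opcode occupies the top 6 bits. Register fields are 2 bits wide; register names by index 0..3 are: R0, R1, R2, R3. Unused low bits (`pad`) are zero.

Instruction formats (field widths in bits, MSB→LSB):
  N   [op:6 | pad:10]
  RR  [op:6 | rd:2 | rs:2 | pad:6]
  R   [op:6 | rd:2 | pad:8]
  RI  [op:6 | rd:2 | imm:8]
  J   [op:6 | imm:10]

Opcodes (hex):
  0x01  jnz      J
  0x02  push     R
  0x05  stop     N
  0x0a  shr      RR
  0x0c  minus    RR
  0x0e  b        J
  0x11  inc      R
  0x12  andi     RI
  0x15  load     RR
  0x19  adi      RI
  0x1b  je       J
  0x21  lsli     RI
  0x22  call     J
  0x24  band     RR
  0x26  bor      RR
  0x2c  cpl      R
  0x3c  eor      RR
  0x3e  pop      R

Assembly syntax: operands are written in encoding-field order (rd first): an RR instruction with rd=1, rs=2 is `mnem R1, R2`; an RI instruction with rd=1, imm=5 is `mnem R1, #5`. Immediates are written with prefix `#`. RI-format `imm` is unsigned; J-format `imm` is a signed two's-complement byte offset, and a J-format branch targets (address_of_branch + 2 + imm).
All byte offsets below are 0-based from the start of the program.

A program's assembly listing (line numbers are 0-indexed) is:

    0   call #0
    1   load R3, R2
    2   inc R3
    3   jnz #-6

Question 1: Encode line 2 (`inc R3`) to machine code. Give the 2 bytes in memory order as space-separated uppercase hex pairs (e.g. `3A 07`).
L2: inc op=0x11:6|rd=3:2|pad=0:8 ⇒ 0x4700 ⇒ big 47 00

47 00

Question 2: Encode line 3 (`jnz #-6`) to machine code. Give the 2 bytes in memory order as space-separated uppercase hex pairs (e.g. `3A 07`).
07 FA

L3: jnz op=0x1:6|imm=-6:10 ⇒ 0x07fa ⇒ big 07 fa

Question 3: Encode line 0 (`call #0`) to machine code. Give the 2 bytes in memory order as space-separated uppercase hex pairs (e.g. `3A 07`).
88 00

L0: call op=0x22:6|imm=0:10 ⇒ 0x8800 ⇒ big 88 00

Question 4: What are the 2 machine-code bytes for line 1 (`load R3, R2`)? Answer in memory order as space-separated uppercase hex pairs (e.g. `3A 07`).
L1: load op=0x15:6|rd=3:2|rs=2:2|pad=0:6 ⇒ 0x5780 ⇒ big 57 80

57 80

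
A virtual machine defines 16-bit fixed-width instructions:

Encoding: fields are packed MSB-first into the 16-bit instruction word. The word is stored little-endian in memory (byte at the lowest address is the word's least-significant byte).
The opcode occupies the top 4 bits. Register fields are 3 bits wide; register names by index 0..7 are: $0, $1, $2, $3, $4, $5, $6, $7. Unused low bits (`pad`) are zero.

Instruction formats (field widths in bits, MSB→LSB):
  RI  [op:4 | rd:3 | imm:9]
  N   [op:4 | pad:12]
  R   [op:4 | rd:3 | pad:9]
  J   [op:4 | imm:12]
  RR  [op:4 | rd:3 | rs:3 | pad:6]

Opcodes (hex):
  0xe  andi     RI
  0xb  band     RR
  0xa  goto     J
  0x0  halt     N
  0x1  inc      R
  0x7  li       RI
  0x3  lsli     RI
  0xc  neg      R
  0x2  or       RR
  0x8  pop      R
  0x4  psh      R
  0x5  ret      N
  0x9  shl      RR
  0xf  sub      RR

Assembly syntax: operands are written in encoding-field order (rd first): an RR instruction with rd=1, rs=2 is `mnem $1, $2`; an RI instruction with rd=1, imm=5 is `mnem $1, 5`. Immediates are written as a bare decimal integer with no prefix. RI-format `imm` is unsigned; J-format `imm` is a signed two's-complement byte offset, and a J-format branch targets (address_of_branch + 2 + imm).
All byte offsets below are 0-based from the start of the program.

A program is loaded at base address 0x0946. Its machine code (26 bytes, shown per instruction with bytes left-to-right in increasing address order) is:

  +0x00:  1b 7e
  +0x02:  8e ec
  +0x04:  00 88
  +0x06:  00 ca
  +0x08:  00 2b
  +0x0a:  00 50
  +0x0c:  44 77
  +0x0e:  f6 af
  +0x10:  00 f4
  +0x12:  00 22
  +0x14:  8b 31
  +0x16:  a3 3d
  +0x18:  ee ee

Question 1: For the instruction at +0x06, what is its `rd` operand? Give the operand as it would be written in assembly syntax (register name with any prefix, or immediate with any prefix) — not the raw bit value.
[06] 00 ca → 0xca00
  opcode bits[15:12]=0xc: neg/R
  rd: (w>>9)&0x7=0x5 → $5

$5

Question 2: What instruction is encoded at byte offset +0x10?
off 0x10: read 00 f4 as little → 0xf400
  top 4b → 0xf → sub [RR]
  rd@[11:9]=0x2 ⇒ $2
  rs@[8:6]=0x0 ⇒ $0

sub $2, $0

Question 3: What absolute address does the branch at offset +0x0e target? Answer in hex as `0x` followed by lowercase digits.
@+0e  little-endian(f6 af) = 0xaff6
  top 4b → 0xa → goto [J]
  imm@[11:0]=0xff6 (s12→-10) ⇒ -10
  target = base 0x0946 + off 0x0e + 2 + imm -10 = 0x094c

0x094c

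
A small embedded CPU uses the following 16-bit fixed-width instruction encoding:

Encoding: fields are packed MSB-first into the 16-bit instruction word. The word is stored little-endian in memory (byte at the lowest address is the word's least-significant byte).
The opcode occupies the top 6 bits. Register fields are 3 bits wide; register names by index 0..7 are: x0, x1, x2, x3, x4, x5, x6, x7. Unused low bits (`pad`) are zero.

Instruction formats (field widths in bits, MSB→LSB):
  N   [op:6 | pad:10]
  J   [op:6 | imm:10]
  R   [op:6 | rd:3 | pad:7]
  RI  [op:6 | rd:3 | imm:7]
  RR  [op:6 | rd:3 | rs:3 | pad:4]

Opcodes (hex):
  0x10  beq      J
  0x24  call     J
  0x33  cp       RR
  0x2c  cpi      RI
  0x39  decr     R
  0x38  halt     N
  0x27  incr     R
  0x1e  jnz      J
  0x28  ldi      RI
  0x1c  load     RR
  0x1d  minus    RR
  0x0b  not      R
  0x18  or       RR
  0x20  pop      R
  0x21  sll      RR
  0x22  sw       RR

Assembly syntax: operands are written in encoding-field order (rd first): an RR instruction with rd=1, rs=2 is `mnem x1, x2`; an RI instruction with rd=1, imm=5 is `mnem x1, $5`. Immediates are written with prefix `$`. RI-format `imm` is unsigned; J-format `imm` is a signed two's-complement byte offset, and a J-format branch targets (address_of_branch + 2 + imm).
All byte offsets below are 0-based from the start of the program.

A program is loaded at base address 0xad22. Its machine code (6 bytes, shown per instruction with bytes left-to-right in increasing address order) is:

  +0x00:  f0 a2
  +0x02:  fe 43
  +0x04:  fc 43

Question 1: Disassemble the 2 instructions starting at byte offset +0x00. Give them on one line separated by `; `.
[00] f0 a2 → 0xa2f0
  op=0xa2f0>>10=0x28 ⇒ ldi (RI)
  rd: (w>>7)&0x7=0x5 → x5
  imm: (w>>0)&0x7f=0x70 → $112
[02] fe 43 → 0x43fe
  op=0x43fe>>10=0x10 ⇒ beq (J)
  imm: (w>>0)&0x3ff=0x3fe (s10→-2) → $-2

ldi x5, $112; beq $-2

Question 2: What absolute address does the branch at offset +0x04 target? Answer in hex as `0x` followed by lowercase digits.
+0x04: fc 43 ⇒ word 0x43fc (little)
  op=0x43fc>>10=0x10 ⇒ beq (J)
  imm: (w>>0)&0x3ff=0x3fc (s10→-4) → $-4
  target = base 0xad22 + off 0x04 + 2 + imm -4 = 0xad24

0xad24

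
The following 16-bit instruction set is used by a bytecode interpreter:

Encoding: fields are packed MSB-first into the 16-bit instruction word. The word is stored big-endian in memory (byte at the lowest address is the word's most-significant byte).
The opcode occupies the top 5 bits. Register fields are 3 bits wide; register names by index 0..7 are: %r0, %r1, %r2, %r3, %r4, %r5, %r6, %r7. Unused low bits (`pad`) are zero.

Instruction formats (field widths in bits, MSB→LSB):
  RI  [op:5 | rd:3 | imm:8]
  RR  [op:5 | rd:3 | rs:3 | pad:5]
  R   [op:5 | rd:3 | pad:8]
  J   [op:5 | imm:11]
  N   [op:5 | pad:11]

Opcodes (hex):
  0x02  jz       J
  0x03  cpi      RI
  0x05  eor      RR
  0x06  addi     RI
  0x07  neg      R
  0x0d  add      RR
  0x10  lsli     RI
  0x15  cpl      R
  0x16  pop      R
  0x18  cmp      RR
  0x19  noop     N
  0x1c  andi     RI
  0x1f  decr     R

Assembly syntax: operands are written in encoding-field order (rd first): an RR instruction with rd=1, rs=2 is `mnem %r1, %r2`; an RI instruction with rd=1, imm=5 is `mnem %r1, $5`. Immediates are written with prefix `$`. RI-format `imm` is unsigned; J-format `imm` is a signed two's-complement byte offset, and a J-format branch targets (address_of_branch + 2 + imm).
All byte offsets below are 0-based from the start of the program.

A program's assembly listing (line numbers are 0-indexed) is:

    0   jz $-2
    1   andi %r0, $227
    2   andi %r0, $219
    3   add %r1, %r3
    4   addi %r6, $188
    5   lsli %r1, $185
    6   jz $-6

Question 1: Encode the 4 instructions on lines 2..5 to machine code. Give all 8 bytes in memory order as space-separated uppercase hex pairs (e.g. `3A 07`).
E0 DB 69 60 36 BC 81 B9

2. andi fields op=0x1c:5|rd=0:3|imm=219:8 → word e0dbh → e0 db
3. add fields op=0xd:5|rd=1:3|rs=3:3|pad=0:5 → word 6960h → 69 60
4. addi fields op=0x6:5|rd=6:3|imm=188:8 → word 36bch → 36 bc
5. lsli fields op=0x10:5|rd=1:3|imm=185:8 → word 81b9h → 81 b9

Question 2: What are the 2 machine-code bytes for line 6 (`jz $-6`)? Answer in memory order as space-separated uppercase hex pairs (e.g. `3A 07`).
17 FA

L6: jz op=0x2:5|imm=-6:11 ⇒ 0x17fa ⇒ big 17 fa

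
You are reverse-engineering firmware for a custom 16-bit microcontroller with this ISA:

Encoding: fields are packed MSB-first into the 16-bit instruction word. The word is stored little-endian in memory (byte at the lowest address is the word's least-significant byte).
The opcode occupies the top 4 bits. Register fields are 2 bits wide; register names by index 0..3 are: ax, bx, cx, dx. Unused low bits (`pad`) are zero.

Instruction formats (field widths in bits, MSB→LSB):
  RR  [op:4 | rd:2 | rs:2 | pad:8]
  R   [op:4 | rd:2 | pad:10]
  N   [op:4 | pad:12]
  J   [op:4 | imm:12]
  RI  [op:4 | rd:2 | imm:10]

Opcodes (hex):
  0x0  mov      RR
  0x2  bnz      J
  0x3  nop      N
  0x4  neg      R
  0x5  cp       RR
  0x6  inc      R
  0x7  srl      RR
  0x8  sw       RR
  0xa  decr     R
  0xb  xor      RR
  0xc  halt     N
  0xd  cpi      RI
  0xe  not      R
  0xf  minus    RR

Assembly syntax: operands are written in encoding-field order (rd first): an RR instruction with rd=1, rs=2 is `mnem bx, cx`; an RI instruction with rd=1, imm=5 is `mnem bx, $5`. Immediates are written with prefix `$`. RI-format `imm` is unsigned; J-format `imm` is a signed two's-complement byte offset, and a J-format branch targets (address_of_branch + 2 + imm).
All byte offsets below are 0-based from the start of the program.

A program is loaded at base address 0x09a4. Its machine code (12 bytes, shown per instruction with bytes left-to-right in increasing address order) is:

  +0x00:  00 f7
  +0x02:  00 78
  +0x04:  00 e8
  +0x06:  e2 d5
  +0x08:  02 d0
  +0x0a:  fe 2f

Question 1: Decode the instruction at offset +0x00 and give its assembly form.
off 0x00: read 00 f7 as little → 0xf700
  op=0xf700>>12=0xf ⇒ minus (RR)
  rd@[11:10]=0x1 ⇒ bx
  rs@[9:8]=0x3 ⇒ dx

minus bx, dx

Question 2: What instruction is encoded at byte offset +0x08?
cpi ax, $2

[08] 02 d0 → 0xd002
  top 4b → 0xd → cpi [RI]
  [11:10] rd=0 = ax
  [9:0] imm=2 = $2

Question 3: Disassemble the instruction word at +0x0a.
bnz $-2

off 0x0a: read fe 2f as little → 0x2ffe
  op=0x2ffe>>12=0x2 ⇒ bnz (J)
  [11:0] imm=4094 (s12→-2) = $-2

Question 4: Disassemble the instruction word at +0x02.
srl cx, ax

+0x02: 00 78 ⇒ word 0x7800 (little)
  opcode bits[15:12]=0x7: srl/RR
  rd: (w>>10)&0x3=0x2 → cx
  rs: (w>>8)&0x3=0x0 → ax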